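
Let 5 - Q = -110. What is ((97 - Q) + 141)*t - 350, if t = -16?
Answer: -2318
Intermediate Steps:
Q = 115 (Q = 5 - 1*(-110) = 5 + 110 = 115)
((97 - Q) + 141)*t - 350 = ((97 - 1*115) + 141)*(-16) - 350 = ((97 - 115) + 141)*(-16) - 350 = (-18 + 141)*(-16) - 350 = 123*(-16) - 350 = -1968 - 350 = -2318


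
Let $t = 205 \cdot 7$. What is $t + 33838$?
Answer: $35273$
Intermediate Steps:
$t = 1435$
$t + 33838 = 1435 + 33838 = 35273$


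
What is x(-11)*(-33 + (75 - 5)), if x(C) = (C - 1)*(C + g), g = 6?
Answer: 2220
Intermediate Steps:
x(C) = (-1 + C)*(6 + C) (x(C) = (C - 1)*(C + 6) = (-1 + C)*(6 + C))
x(-11)*(-33 + (75 - 5)) = (-6 + (-11)² + 5*(-11))*(-33 + (75 - 5)) = (-6 + 121 - 55)*(-33 + 70) = 60*37 = 2220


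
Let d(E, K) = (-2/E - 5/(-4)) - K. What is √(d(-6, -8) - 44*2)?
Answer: I*√2823/6 ≈ 8.8553*I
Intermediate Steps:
d(E, K) = 5/4 - K - 2/E (d(E, K) = (-2/E - 5*(-¼)) - K = (-2/E + 5/4) - K = (5/4 - 2/E) - K = 5/4 - K - 2/E)
√(d(-6, -8) - 44*2) = √((5/4 - 1*(-8) - 2/(-6)) - 44*2) = √((5/4 + 8 - 2*(-⅙)) - 88) = √((5/4 + 8 + ⅓) - 88) = √(115/12 - 88) = √(-941/12) = I*√2823/6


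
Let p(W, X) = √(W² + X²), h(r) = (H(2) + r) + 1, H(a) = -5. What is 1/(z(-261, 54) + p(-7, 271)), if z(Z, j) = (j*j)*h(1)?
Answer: -4374/38227007 - √73490/76454014 ≈ -0.00011797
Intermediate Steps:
h(r) = -4 + r (h(r) = (-5 + r) + 1 = -4 + r)
z(Z, j) = -3*j² (z(Z, j) = (j*j)*(-4 + 1) = j²*(-3) = -3*j²)
1/(z(-261, 54) + p(-7, 271)) = 1/(-3*54² + √((-7)² + 271²)) = 1/(-3*2916 + √(49 + 73441)) = 1/(-8748 + √73490)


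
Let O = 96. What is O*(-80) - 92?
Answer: -7772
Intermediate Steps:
O*(-80) - 92 = 96*(-80) - 92 = -7680 - 92 = -7772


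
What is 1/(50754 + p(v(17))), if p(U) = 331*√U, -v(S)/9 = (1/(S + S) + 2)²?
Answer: 19557208/994171394595 - 258842*I/331390464865 ≈ 1.9672e-5 - 7.8108e-7*I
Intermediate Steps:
v(S) = -9*(2 + 1/(2*S))² (v(S) = -9*(1/(S + S) + 2)² = -9*(1/(2*S) + 2)² = -9*(2 + 1/(2*S))²)
1/(50754 + p(v(17))) = 1/(50754 + 331*√(-9/4*(1 + 4*17)²/17²)) = 1/(50754 + 331*√(-9/4*1/289*(1 + 68)²)) = 1/(50754 + 331*√(-9/4*1/289*69²)) = 1/(50754 + 331*√(-9/4*1/289*4761)) = 1/(50754 + 331*√(-42849/1156)) = 1/(50754 + 331*(207*I/34)) = 1/(50754 + 68517*I/34) = 1156*(50754 - 68517*I/34)/2982514183785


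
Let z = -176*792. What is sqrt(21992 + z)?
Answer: 10*I*sqrt(1174) ≈ 342.64*I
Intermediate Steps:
z = -139392
sqrt(21992 + z) = sqrt(21992 - 139392) = sqrt(-117400) = 10*I*sqrt(1174)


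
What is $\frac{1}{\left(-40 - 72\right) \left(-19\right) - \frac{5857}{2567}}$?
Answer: $\frac{2567}{5456719} \approx 0.00047043$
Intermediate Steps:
$\frac{1}{\left(-40 - 72\right) \left(-19\right) - \frac{5857}{2567}} = \frac{1}{\left(-112\right) \left(-19\right) - \frac{5857}{2567}} = \frac{1}{2128 - \frac{5857}{2567}} = \frac{1}{\frac{5456719}{2567}} = \frac{2567}{5456719}$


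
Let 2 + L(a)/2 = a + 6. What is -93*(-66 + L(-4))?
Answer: 6138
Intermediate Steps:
L(a) = 8 + 2*a (L(a) = -4 + 2*(a + 6) = -4 + 2*(6 + a) = -4 + (12 + 2*a) = 8 + 2*a)
-93*(-66 + L(-4)) = -93*(-66 + (8 + 2*(-4))) = -93*(-66 + (8 - 8)) = -93*(-66 + 0) = -93*(-66) = 6138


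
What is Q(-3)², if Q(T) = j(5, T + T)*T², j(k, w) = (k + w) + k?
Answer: 1296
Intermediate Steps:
j(k, w) = w + 2*k
Q(T) = T²*(10 + 2*T) (Q(T) = ((T + T) + 2*5)*T² = (2*T + 10)*T² = (10 + 2*T)*T² = T²*(10 + 2*T))
Q(-3)² = (2*(-3)²*(5 - 3))² = (2*9*2)² = 36² = 1296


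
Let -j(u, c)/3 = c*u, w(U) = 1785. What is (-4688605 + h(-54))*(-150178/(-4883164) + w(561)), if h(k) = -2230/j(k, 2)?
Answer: -3310368310590614875/395536284 ≈ -8.3693e+9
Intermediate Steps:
j(u, c) = -3*c*u
h(k) = 1115/(3*k) (h(k) = -2230*(-1/(6*k)) = -(-1115)/(3*k) = 1115/(3*k))
(-4688605 + h(-54))*(-150178/(-4883164) + w(561)) = (-4688605 + (1115/3)/(-54))*(-150178/(-4883164) + 1785) = (-4688605 + (1115/3)*(-1/54))*(-150178*(-1/4883164) + 1785) = (-4688605 - 1115/162)*(75089/2441582 + 1785) = -759555125/162*4358298959/2441582 = -3310368310590614875/395536284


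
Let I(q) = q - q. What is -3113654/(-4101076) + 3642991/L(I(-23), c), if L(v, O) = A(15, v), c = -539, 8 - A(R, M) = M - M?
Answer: 3735051966887/8202152 ≈ 4.5537e+5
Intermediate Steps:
A(R, M) = 8 (A(R, M) = 8 - (M - M) = 8 - 1*0 = 8 + 0 = 8)
I(q) = 0
L(v, O) = 8
-3113654/(-4101076) + 3642991/L(I(-23), c) = -3113654/(-4101076) + 3642991/8 = -3113654*(-1/4101076) + 3642991*(⅛) = 1556827/2050538 + 3642991/8 = 3735051966887/8202152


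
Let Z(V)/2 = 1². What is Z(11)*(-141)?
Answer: -282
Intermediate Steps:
Z(V) = 2 (Z(V) = 2*1² = 2*1 = 2)
Z(11)*(-141) = 2*(-141) = -282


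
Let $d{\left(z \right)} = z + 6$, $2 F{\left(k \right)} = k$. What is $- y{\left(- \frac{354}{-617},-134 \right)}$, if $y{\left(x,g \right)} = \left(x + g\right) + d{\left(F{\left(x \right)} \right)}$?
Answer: $\frac{78445}{617} \approx 127.14$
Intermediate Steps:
$F{\left(k \right)} = \frac{k}{2}$
$d{\left(z \right)} = 6 + z$
$y{\left(x,g \right)} = 6 + g + \frac{3 x}{2}$ ($y{\left(x,g \right)} = \left(x + g\right) + \left(6 + \frac{x}{2}\right) = \left(g + x\right) + \left(6 + \frac{x}{2}\right) = 6 + g + \frac{3 x}{2}$)
$- y{\left(- \frac{354}{-617},-134 \right)} = - (6 - 134 + \frac{3 \left(- \frac{354}{-617}\right)}{2}) = - (6 - 134 + \frac{3 \left(\left(-354\right) \left(- \frac{1}{617}\right)\right)}{2}) = - (6 - 134 + \frac{3}{2} \cdot \frac{354}{617}) = - (6 - 134 + \frac{531}{617}) = \left(-1\right) \left(- \frac{78445}{617}\right) = \frac{78445}{617}$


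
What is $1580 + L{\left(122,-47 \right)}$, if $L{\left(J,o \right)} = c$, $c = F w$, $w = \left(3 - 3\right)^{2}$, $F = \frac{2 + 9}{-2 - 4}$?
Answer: $1580$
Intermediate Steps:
$F = - \frac{11}{6}$ ($F = \frac{11}{-6} = 11 \left(- \frac{1}{6}\right) = - \frac{11}{6} \approx -1.8333$)
$w = 0$ ($w = 0^{2} = 0$)
$c = 0$ ($c = \left(- \frac{11}{6}\right) 0 = 0$)
$L{\left(J,o \right)} = 0$
$1580 + L{\left(122,-47 \right)} = 1580 + 0 = 1580$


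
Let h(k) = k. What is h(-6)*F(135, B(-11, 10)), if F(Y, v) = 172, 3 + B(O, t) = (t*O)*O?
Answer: -1032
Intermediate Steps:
B(O, t) = -3 + t*O**2 (B(O, t) = -3 + (t*O)*O = -3 + (O*t)*O = -3 + t*O**2)
h(-6)*F(135, B(-11, 10)) = -6*172 = -1032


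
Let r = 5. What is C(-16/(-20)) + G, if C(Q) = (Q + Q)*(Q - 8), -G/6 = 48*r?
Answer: -36288/25 ≈ -1451.5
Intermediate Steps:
G = -1440 (G = -288*5 = -6*240 = -1440)
C(Q) = 2*Q*(-8 + Q) (C(Q) = (2*Q)*(-8 + Q) = 2*Q*(-8 + Q))
C(-16/(-20)) + G = 2*(-16/(-20))*(-8 - 16/(-20)) - 1440 = 2*(-16*(-1/20))*(-8 - 16*(-1/20)) - 1440 = 2*(⅘)*(-8 + ⅘) - 1440 = 2*(⅘)*(-36/5) - 1440 = -288/25 - 1440 = -36288/25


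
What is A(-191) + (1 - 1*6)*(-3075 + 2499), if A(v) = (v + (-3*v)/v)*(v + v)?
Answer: 76988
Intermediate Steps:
A(v) = 2*v*(-3 + v) (A(v) = (v - 3)*(2*v) = (-3 + v)*(2*v) = 2*v*(-3 + v))
A(-191) + (1 - 1*6)*(-3075 + 2499) = 2*(-191)*(-3 - 191) + (1 - 1*6)*(-3075 + 2499) = 2*(-191)*(-194) + (1 - 6)*(-576) = 74108 - 5*(-576) = 74108 + 2880 = 76988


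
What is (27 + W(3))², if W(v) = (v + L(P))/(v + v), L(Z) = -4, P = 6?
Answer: 25921/36 ≈ 720.03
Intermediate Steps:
W(v) = (-4 + v)/(2*v) (W(v) = (v - 4)/(v + v) = (-4 + v)/((2*v)) = (-4 + v)*(1/(2*v)) = (-4 + v)/(2*v))
(27 + W(3))² = (27 + (½)*(-4 + 3)/3)² = (27 + (½)*(⅓)*(-1))² = (27 - ⅙)² = (161/6)² = 25921/36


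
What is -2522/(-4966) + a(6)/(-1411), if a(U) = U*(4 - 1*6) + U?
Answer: 138013/269501 ≈ 0.51211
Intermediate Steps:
a(U) = -U (a(U) = U*(4 - 6) + U = U*(-2) + U = -2*U + U = -U)
-2522/(-4966) + a(6)/(-1411) = -2522/(-4966) - 1*6/(-1411) = -2522*(-1/4966) - 6*(-1/1411) = 97/191 + 6/1411 = 138013/269501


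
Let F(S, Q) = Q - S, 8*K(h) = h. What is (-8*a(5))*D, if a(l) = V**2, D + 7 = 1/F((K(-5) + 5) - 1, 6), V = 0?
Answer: 0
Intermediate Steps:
K(h) = h/8
D = -139/21 (D = -7 + 1/(6 - (((1/8)*(-5) + 5) - 1)) = -7 + 1/(6 - ((-5/8 + 5) - 1)) = -7 + 1/(6 - (35/8 - 1)) = -7 + 1/(6 - 1*27/8) = -7 + 1/(6 - 27/8) = -7 + 1/(21/8) = -7 + 8/21 = -139/21 ≈ -6.6190)
a(l) = 0 (a(l) = 0**2 = 0)
(-8*a(5))*D = -8*0*(-139/21) = 0*(-139/21) = 0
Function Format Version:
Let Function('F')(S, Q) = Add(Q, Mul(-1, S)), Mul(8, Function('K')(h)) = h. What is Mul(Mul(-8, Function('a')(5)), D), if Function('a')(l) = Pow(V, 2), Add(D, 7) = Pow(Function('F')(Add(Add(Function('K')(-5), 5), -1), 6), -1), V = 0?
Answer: 0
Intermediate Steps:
Function('K')(h) = Mul(Rational(1, 8), h)
D = Rational(-139, 21) (D = Add(-7, Pow(Add(6, Mul(-1, Add(Add(Mul(Rational(1, 8), -5), 5), -1))), -1)) = Add(-7, Pow(Add(6, Mul(-1, Add(Add(Rational(-5, 8), 5), -1))), -1)) = Add(-7, Pow(Add(6, Mul(-1, Add(Rational(35, 8), -1))), -1)) = Add(-7, Pow(Add(6, Mul(-1, Rational(27, 8))), -1)) = Add(-7, Pow(Add(6, Rational(-27, 8)), -1)) = Add(-7, Pow(Rational(21, 8), -1)) = Add(-7, Rational(8, 21)) = Rational(-139, 21) ≈ -6.6190)
Function('a')(l) = 0 (Function('a')(l) = Pow(0, 2) = 0)
Mul(Mul(-8, Function('a')(5)), D) = Mul(Mul(-8, 0), Rational(-139, 21)) = Mul(0, Rational(-139, 21)) = 0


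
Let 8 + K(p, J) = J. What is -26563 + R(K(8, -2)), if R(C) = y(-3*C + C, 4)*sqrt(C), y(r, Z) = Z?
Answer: -26563 + 4*I*sqrt(10) ≈ -26563.0 + 12.649*I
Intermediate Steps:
K(p, J) = -8 + J
R(C) = 4*sqrt(C)
-26563 + R(K(8, -2)) = -26563 + 4*sqrt(-8 - 2) = -26563 + 4*sqrt(-10) = -26563 + 4*(I*sqrt(10)) = -26563 + 4*I*sqrt(10)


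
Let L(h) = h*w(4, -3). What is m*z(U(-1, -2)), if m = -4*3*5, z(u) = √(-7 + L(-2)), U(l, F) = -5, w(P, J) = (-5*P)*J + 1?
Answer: -60*I*√129 ≈ -681.47*I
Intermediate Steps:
w(P, J) = 1 - 5*J*P (w(P, J) = -5*J*P + 1 = 1 - 5*J*P)
L(h) = 61*h (L(h) = h*(1 - 5*(-3)*4) = h*(1 + 60) = h*61 = 61*h)
z(u) = I*√129 (z(u) = √(-7 + 61*(-2)) = √(-7 - 122) = √(-129) = I*√129)
m = -60 (m = -12*5 = -60)
m*z(U(-1, -2)) = -60*I*√129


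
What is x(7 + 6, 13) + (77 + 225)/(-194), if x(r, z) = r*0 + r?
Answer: 1110/97 ≈ 11.443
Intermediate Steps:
x(r, z) = r (x(r, z) = 0 + r = r)
x(7 + 6, 13) + (77 + 225)/(-194) = (7 + 6) + (77 + 225)/(-194) = 13 + 302*(-1/194) = 13 - 151/97 = 1110/97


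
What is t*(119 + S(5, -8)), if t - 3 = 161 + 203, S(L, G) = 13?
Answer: 48444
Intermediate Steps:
t = 367 (t = 3 + (161 + 203) = 3 + 364 = 367)
t*(119 + S(5, -8)) = 367*(119 + 13) = 367*132 = 48444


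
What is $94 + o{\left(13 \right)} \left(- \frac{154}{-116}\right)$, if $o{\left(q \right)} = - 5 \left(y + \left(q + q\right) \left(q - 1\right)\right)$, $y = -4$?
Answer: $- \frac{56564}{29} \approx -1950.5$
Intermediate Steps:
$o{\left(q \right)} = 20 - 10 q \left(-1 + q\right)$ ($o{\left(q \right)} = - 5 \left(-4 + \left(q + q\right) \left(q - 1\right)\right) = - 5 \left(-4 + 2 q \left(-1 + q\right)\right) = 20 - 10 q \left(-1 + q\right)$)
$94 + o{\left(13 \right)} \left(- \frac{154}{-116}\right) = 94 + \left(20 - 10 \cdot 13^{2} + 10 \cdot 13\right) \left(- \frac{154}{-116}\right) = 94 + \left(20 - 1690 + 130\right) \left(\left(-154\right) \left(- \frac{1}{116}\right)\right) = 94 + \left(20 - 1690 + 130\right) \frac{77}{58} = 94 - \frac{59290}{29} = - \frac{56564}{29}$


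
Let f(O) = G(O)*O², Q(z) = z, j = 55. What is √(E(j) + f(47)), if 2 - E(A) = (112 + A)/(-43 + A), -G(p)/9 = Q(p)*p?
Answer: I*√1581017073/6 ≈ 6627.0*I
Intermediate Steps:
G(p) = -9*p² (G(p) = -9*p*p = -9*p²)
E(A) = 2 - (112 + A)/(-43 + A)
f(O) = -9*O⁴ (f(O) = (-9*O²)*O² = -9*O⁴)
√(E(j) + f(47)) = √((-198 + 55)/(-43 + 55) - 9*47⁴) = √(-143/12 - 9*4879681) = √((1/12)*(-143) - 43917129) = √(-143/12 - 43917129) = √(-527005691/12) = I*√1581017073/6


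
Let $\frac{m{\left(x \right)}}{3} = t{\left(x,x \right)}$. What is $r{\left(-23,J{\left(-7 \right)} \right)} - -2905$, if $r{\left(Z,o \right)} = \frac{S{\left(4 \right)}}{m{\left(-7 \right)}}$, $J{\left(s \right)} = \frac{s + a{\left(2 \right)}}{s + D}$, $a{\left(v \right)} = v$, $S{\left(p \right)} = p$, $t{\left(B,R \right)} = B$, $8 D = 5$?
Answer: $\frac{61001}{21} \approx 2904.8$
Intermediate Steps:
$D = \frac{5}{8}$ ($D = \frac{1}{8} \cdot 5 = \frac{5}{8} \approx 0.625$)
$m{\left(x \right)} = 3 x$
$J{\left(s \right)} = \frac{2 + s}{\frac{5}{8} + s}$ ($J{\left(s \right)} = \frac{s + 2}{s + \frac{5}{8}} = \frac{2 + s}{\frac{5}{8} + s}$)
$r{\left(Z,o \right)} = - \frac{4}{21}$ ($r{\left(Z,o \right)} = \frac{4}{3 \left(-7\right)} = \frac{4}{-21} = 4 \left(- \frac{1}{21}\right) = - \frac{4}{21}$)
$r{\left(-23,J{\left(-7 \right)} \right)} - -2905 = - \frac{4}{21} - -2905 = - \frac{4}{21} + 2905 = \frac{61001}{21}$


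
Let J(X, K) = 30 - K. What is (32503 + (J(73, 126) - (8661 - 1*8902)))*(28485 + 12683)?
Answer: 1344052864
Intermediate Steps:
(32503 + (J(73, 126) - (8661 - 1*8902)))*(28485 + 12683) = (32503 + ((30 - 1*126) - (8661 - 1*8902)))*(28485 + 12683) = (32503 + ((30 - 126) - (8661 - 8902)))*41168 = (32503 + (-96 - 1*(-241)))*41168 = (32503 + (-96 + 241))*41168 = (32503 + 145)*41168 = 32648*41168 = 1344052864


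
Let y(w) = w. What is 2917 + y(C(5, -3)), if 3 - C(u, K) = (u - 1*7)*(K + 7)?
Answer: 2928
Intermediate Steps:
C(u, K) = 3 - (-7 + u)*(7 + K) (C(u, K) = 3 - (u - 1*7)*(K + 7) = 3 - (u - 7)*(7 + K) = 3 - (-7 + u)*(7 + K))
2917 + y(C(5, -3)) = 2917 + (52 - 7*5 + 7*(-3) - 1*(-3)*5) = 2917 + (52 - 35 - 21 + 15) = 2917 + 11 = 2928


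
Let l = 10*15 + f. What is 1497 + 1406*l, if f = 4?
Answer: 218021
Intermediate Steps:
l = 154 (l = 10*15 + 4 = 150 + 4 = 154)
1497 + 1406*l = 1497 + 1406*154 = 1497 + 216524 = 218021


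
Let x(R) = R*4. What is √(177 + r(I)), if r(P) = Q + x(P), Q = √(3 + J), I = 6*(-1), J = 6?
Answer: 2*√39 ≈ 12.490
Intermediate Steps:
x(R) = 4*R
I = -6
Q = 3 (Q = √(3 + 6) = √9 = 3)
r(P) = 3 + 4*P
√(177 + r(I)) = √(177 + (3 + 4*(-6))) = √(177 + (3 - 24)) = √(177 - 21) = √156 = 2*√39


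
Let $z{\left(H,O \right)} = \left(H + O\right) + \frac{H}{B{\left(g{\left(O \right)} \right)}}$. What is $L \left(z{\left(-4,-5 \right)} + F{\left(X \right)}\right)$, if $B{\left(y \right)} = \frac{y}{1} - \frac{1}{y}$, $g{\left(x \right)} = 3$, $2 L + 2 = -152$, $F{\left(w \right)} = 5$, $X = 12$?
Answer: $\frac{847}{2} \approx 423.5$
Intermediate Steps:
$L = -77$ ($L = -1 + \frac{1}{2} \left(-152\right) = -1 - 76 = -77$)
$B{\left(y \right)} = y - \frac{1}{y}$ ($B{\left(y \right)} = y 1 - \frac{1}{y} = y - \frac{1}{y}$)
$z{\left(H,O \right)} = O + \frac{11 H}{8}$ ($z{\left(H,O \right)} = \left(H + O\right) + \frac{H}{3 - \frac{1}{3}} = \left(H + O\right) + \frac{H}{\frac{8}{3}} = \left(H + O\right) + H \frac{3}{8} = \left(H + O\right) + \frac{3 H}{8} = O + \frac{11 H}{8}$)
$L \left(z{\left(-4,-5 \right)} + F{\left(X \right)}\right) = - 77 \left(\left(-5 + \frac{11}{8} \left(-4\right)\right) + 5\right) = - 77 \left(\left(-5 - \frac{11}{2}\right) + 5\right) = - 77 \left(- \frac{21}{2} + 5\right) = \left(-77\right) \left(- \frac{11}{2}\right) = \frac{847}{2}$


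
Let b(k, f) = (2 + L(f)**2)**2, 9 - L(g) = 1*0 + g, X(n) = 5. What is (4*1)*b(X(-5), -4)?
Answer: 116964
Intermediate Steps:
L(g) = 9 - g (L(g) = 9 - (1*0 + g) = 9 - (0 + g) = 9 - g)
b(k, f) = (2 + (9 - f)**2)**2
(4*1)*b(X(-5), -4) = (4*1)*(2 + (-9 - 4)**2)**2 = 4*(2 + (-13)**2)**2 = 4*(2 + 169)**2 = 4*171**2 = 4*29241 = 116964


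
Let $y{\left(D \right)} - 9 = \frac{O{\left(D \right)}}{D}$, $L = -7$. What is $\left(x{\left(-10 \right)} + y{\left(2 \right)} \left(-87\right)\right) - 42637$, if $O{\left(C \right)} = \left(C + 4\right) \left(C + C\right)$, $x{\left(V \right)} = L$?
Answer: $-44471$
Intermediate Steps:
$x{\left(V \right)} = -7$
$O{\left(C \right)} = 2 C \left(4 + C\right)$ ($O{\left(C \right)} = \left(4 + C\right) 2 C = 2 C \left(4 + C\right)$)
$y{\left(D \right)} = 17 + 2 D$ ($y{\left(D \right)} = 9 + \frac{2 D \left(4 + D\right)}{D} = 9 + \left(8 + 2 D\right) = 17 + 2 D$)
$\left(x{\left(-10 \right)} + y{\left(2 \right)} \left(-87\right)\right) - 42637 = \left(-7 + \left(17 + 2 \cdot 2\right) \left(-87\right)\right) - 42637 = \left(-7 + \left(17 + 4\right) \left(-87\right)\right) - 42637 = \left(-7 + 21 \left(-87\right)\right) - 42637 = \left(-7 - 1827\right) - 42637 = -1834 - 42637 = -44471$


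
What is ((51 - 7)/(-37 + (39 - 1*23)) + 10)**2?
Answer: 27556/441 ≈ 62.485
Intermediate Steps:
((51 - 7)/(-37 + (39 - 1*23)) + 10)**2 = (44/(-37 + (39 - 23)) + 10)**2 = (44/(-37 + 16) + 10)**2 = (44/(-21) + 10)**2 = (44*(-1/21) + 10)**2 = (-44/21 + 10)**2 = (166/21)**2 = 27556/441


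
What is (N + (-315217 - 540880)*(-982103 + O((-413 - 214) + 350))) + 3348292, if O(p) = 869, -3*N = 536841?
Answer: 840034653043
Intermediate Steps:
N = -178947 (N = -1/3*536841 = -178947)
(N + (-315217 - 540880)*(-982103 + O((-413 - 214) + 350))) + 3348292 = (-178947 + (-315217 - 540880)*(-982103 + 869)) + 3348292 = (-178947 - 856097*(-981234)) + 3348292 = (-178947 + 840031483698) + 3348292 = 840031304751 + 3348292 = 840034653043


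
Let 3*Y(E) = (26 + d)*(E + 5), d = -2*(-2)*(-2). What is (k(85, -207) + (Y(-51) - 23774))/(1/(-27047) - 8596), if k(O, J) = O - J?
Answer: 642582626/232496013 ≈ 2.7638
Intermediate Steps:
d = -8 (d = 4*(-2) = -8)
Y(E) = 30 + 6*E (Y(E) = ((26 - 8)*(E + 5))/3 = (18*(5 + E))/3 = (90 + 18*E)/3 = 30 + 6*E)
(k(85, -207) + (Y(-51) - 23774))/(1/(-27047) - 8596) = ((85 - 1*(-207)) + ((30 + 6*(-51)) - 23774))/(1/(-27047) - 8596) = ((85 + 207) + ((30 - 306) - 23774))/(-1/27047 - 8596) = (292 + (-276 - 23774))/(-232496013/27047) = (292 - 24050)*(-27047/232496013) = -23758*(-27047/232496013) = 642582626/232496013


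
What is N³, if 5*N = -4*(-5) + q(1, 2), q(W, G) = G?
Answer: 10648/125 ≈ 85.184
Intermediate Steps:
N = 22/5 (N = (-4*(-5) + 2)/5 = (20 + 2)/5 = (⅕)*22 = 22/5 ≈ 4.4000)
N³ = (22/5)³ = 10648/125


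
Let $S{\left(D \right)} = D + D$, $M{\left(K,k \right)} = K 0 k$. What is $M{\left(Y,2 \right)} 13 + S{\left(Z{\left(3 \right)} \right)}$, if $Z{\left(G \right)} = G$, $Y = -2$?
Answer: $6$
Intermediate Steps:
$M{\left(K,k \right)} = 0$ ($M{\left(K,k \right)} = 0 k = 0$)
$S{\left(D \right)} = 2 D$
$M{\left(Y,2 \right)} 13 + S{\left(Z{\left(3 \right)} \right)} = 0 \cdot 13 + 2 \cdot 3 = 0 + 6 = 6$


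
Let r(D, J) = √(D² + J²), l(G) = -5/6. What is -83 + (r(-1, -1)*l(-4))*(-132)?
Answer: -83 + 110*√2 ≈ 72.563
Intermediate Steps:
l(G) = -⅚ (l(G) = -5*⅙ = -⅚)
-83 + (r(-1, -1)*l(-4))*(-132) = -83 + (√((-1)² + (-1)²)*(-⅚))*(-132) = -83 + (√(1 + 1)*(-⅚))*(-132) = -83 + (√2*(-⅚))*(-132) = -83 - 5*√2/6*(-132) = -83 + 110*√2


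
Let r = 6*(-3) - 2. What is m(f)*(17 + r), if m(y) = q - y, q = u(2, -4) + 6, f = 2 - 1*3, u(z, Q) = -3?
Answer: -12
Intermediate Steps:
f = -1 (f = 2 - 3 = -1)
q = 3 (q = -3 + 6 = 3)
m(y) = 3 - y
r = -20 (r = -18 - 2 = -20)
m(f)*(17 + r) = (3 - 1*(-1))*(17 - 20) = (3 + 1)*(-3) = 4*(-3) = -12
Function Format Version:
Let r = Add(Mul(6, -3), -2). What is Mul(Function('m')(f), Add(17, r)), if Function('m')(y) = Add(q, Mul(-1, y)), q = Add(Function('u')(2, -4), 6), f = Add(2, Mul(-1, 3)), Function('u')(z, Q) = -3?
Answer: -12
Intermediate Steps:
f = -1 (f = Add(2, -3) = -1)
q = 3 (q = Add(-3, 6) = 3)
Function('m')(y) = Add(3, Mul(-1, y))
r = -20 (r = Add(-18, -2) = -20)
Mul(Function('m')(f), Add(17, r)) = Mul(Add(3, Mul(-1, -1)), Add(17, -20)) = Mul(Add(3, 1), -3) = Mul(4, -3) = -12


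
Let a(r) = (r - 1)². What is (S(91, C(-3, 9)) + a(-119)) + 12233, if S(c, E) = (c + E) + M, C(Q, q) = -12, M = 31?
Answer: 26743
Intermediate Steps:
S(c, E) = 31 + E + c (S(c, E) = (c + E) + 31 = (E + c) + 31 = 31 + E + c)
a(r) = (-1 + r)²
(S(91, C(-3, 9)) + a(-119)) + 12233 = ((31 - 12 + 91) + (-1 - 119)²) + 12233 = (110 + (-120)²) + 12233 = (110 + 14400) + 12233 = 14510 + 12233 = 26743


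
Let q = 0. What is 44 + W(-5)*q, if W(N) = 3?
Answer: 44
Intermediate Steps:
44 + W(-5)*q = 44 + 3*0 = 44 + 0 = 44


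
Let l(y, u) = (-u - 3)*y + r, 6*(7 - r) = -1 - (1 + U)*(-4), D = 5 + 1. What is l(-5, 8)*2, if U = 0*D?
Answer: 123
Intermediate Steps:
D = 6
U = 0 (U = 0*6 = 0)
r = 13/2 (r = 7 - (-1 - (1 + 0)*(-4))/6 = 7 - (-1 - (-4))/6 = 7 - (-1 - 1*(-4))/6 = 7 - (-1 + 4)/6 = 7 - ⅙*3 = 7 - ½ = 13/2 ≈ 6.5000)
l(y, u) = 13/2 + y*(-3 - u) (l(y, u) = (-u - 3)*y + 13/2 = (-3 - u)*y + 13/2 = y*(-3 - u) + 13/2 = 13/2 + y*(-3 - u))
l(-5, 8)*2 = (13/2 - 3*(-5) - 1*8*(-5))*2 = (13/2 + 15 + 40)*2 = (123/2)*2 = 123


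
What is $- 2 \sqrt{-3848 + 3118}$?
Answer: $- 2 i \sqrt{730} \approx - 54.037 i$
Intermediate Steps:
$- 2 \sqrt{-3848 + 3118} = - 2 \sqrt{-730} = - 2 i \sqrt{730}$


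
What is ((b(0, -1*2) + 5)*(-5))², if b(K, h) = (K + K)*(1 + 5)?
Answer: 625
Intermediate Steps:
b(K, h) = 12*K (b(K, h) = (2*K)*6 = 12*K)
((b(0, -1*2) + 5)*(-5))² = ((12*0 + 5)*(-5))² = ((0 + 5)*(-5))² = (5*(-5))² = (-25)² = 625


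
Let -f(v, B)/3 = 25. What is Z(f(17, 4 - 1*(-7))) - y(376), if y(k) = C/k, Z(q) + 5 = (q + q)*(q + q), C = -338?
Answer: 4229229/188 ≈ 22496.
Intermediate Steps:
f(v, B) = -75 (f(v, B) = -3*25 = -75)
Z(q) = -5 + 4*q² (Z(q) = -5 + (q + q)*(q + q) = -5 + (2*q)*(2*q) = -5 + 4*q²)
y(k) = -338/k
Z(f(17, 4 - 1*(-7))) - y(376) = (-5 + 4*(-75)²) - (-338)/376 = (-5 + 4*5625) - (-338)/376 = (-5 + 22500) - 1*(-169/188) = 22495 + 169/188 = 4229229/188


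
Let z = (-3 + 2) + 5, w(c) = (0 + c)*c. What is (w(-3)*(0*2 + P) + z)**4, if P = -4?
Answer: 1048576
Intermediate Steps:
w(c) = c**2 (w(c) = c*c = c**2)
z = 4 (z = -1 + 5 = 4)
(w(-3)*(0*2 + P) + z)**4 = ((-3)**2*(0*2 - 4) + 4)**4 = (9*(0 - 4) + 4)**4 = (9*(-4) + 4)**4 = (-36 + 4)**4 = (-32)**4 = 1048576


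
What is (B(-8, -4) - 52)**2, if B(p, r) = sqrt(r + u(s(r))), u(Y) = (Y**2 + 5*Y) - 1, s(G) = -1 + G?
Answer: (52 - I*sqrt(5))**2 ≈ 2699.0 - 232.55*I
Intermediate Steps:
u(Y) = -1 + Y**2 + 5*Y
B(p, r) = sqrt(-6 + (-1 + r)**2 + 6*r) (B(p, r) = sqrt(r + (-1 + (-1 + r)**2 + 5*(-1 + r))) = sqrt(r + (-1 + (-1 + r)**2 + (-5 + 5*r))) = sqrt(r + (-6 + (-1 + r)**2 + 5*r)) = sqrt(-6 + (-1 + r)**2 + 6*r))
(B(-8, -4) - 52)**2 = (sqrt(-5 + (-4)**2 + 4*(-4)) - 52)**2 = (sqrt(-5 + 16 - 16) - 52)**2 = (sqrt(-5) - 52)**2 = (I*sqrt(5) - 52)**2 = (-52 + I*sqrt(5))**2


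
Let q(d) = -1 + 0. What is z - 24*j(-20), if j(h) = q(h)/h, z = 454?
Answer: 2264/5 ≈ 452.80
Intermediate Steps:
q(d) = -1
j(h) = -1/h
z - 24*j(-20) = 454 - (-24)/(-20) = 454 - (-24)*(-1)/20 = 454 - 24*1/20 = 454 - 6/5 = 2264/5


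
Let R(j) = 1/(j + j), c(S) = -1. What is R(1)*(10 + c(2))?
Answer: 9/2 ≈ 4.5000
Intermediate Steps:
R(j) = 1/(2*j)
R(1)*(10 + c(2)) = ((½)/1)*(10 - 1) = ((½)*1)*9 = (½)*9 = 9/2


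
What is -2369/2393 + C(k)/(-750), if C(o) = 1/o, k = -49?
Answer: -87058357/87942750 ≈ -0.98994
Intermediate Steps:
-2369/2393 + C(k)/(-750) = -2369/2393 + 1/(-49*(-750)) = -2369*1/2393 - 1/49*(-1/750) = -2369/2393 + 1/36750 = -87058357/87942750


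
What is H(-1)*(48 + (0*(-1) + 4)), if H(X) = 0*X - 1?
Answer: -52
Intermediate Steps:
H(X) = -1 (H(X) = 0 - 1 = -1)
H(-1)*(48 + (0*(-1) + 4)) = -(48 + (0*(-1) + 4)) = -(48 + (0 + 4)) = -(48 + 4) = -1*52 = -52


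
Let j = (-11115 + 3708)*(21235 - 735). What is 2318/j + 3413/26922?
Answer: 21590810846/170330446125 ≈ 0.12676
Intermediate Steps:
j = -151843500 (j = -7407*20500 = -151843500)
2318/j + 3413/26922 = 2318/(-151843500) + 3413/26922 = 2318*(-1/151843500) + 3413*(1/26922) = -1159/75921750 + 3413/26922 = 21590810846/170330446125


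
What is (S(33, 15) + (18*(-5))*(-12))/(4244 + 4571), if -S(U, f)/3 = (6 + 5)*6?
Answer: 882/8815 ≈ 0.10006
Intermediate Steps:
S(U, f) = -198 (S(U, f) = -3*(6 + 5)*6 = -33*6 = -3*66 = -198)
(S(33, 15) + (18*(-5))*(-12))/(4244 + 4571) = (-198 + (18*(-5))*(-12))/(4244 + 4571) = (-198 - 90*(-12))/8815 = (-198 + 1080)*(1/8815) = 882*(1/8815) = 882/8815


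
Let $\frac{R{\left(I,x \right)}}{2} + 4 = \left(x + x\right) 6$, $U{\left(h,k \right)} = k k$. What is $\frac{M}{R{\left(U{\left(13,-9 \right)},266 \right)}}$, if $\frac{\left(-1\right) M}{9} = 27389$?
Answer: $- \frac{246501}{6376} \approx -38.661$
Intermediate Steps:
$M = -246501$ ($M = \left(-9\right) 27389 = -246501$)
$U{\left(h,k \right)} = k^{2}$
$R{\left(I,x \right)} = -8 + 24 x$ ($R{\left(I,x \right)} = -8 + 2 \left(x + x\right) 6 = -8 + 2 \cdot 2 x 6 = -8 + 2 \cdot 12 x = -8 + 24 x$)
$\frac{M}{R{\left(U{\left(13,-9 \right)},266 \right)}} = - \frac{246501}{-8 + 24 \cdot 266} = - \frac{246501}{-8 + 6384} = - \frac{246501}{6376}$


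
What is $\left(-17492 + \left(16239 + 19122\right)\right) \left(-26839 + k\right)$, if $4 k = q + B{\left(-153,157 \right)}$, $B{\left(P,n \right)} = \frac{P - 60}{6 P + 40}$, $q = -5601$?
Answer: $- \frac{1772176533677}{3512} \approx -5.0461 \cdot 10^{8}$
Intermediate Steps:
$B{\left(P,n \right)} = \frac{-60 + P}{40 + 6 P}$
$k = - \frac{4917465}{3512}$ ($k = \frac{-5601 + \frac{-60 - 153}{2 \left(20 + 3 \left(-153\right)\right)}}{4} = \frac{-5601 + \frac{1}{2} \frac{1}{20 - 459} \left(-213\right)}{4} = \frac{-5601 + \frac{1}{2} \frac{1}{-439} \left(-213\right)}{4} = \frac{-5601 + \frac{1}{2} \left(- \frac{1}{439}\right) \left(-213\right)}{4} = \frac{-5601 + \frac{213}{878}}{4} = \frac{1}{4} \left(- \frac{4917465}{878}\right) = - \frac{4917465}{3512} \approx -1400.2$)
$\left(-17492 + \left(16239 + 19122\right)\right) \left(-26839 + k\right) = \left(-17492 + \left(16239 + 19122\right)\right) \left(-26839 - \frac{4917465}{3512}\right) = \left(-17492 + 35361\right) \left(- \frac{99176033}{3512}\right) = 17869 \left(- \frac{99176033}{3512}\right) = - \frac{1772176533677}{3512}$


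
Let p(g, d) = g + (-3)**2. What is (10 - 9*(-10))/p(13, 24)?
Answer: 50/11 ≈ 4.5455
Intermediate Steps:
p(g, d) = 9 + g (p(g, d) = g + 9 = 9 + g)
(10 - 9*(-10))/p(13, 24) = (10 - 9*(-10))/(9 + 13) = (10 + 90)/22 = 100*(1/22) = 50/11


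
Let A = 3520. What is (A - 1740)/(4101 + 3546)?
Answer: 1780/7647 ≈ 0.23277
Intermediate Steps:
(A - 1740)/(4101 + 3546) = (3520 - 1740)/(4101 + 3546) = 1780/7647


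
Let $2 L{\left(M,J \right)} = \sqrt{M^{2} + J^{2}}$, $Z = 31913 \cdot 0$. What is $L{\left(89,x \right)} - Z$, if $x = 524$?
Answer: $\frac{\sqrt{282497}}{2} \approx 265.75$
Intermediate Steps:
$Z = 0$
$L{\left(M,J \right)} = \frac{\sqrt{J^{2} + M^{2}}}{2}$ ($L{\left(M,J \right)} = \frac{\sqrt{M^{2} + J^{2}}}{2} = \frac{\sqrt{J^{2} + M^{2}}}{2}$)
$L{\left(89,x \right)} - Z = \frac{\sqrt{524^{2} + 89^{2}}}{2} - 0 = \frac{\sqrt{274576 + 7921}}{2} + 0 = \frac{\sqrt{282497}}{2} + 0 = \frac{\sqrt{282497}}{2}$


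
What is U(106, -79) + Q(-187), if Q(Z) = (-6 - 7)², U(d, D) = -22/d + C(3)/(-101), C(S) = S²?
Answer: 903069/5353 ≈ 168.70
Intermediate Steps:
U(d, D) = -9/101 - 22/d (U(d, D) = -22/d + 3²/(-101) = -22/d + 9*(-1/101) = -22/d - 9/101 = -9/101 - 22/d)
Q(Z) = 169 (Q(Z) = (-13)² = 169)
U(106, -79) + Q(-187) = (-9/101 - 22/106) + 169 = (-9/101 - 22*1/106) + 169 = (-9/101 - 11/53) + 169 = -1588/5353 + 169 = 903069/5353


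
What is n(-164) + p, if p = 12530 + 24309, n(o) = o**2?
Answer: 63735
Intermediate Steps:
p = 36839
n(-164) + p = (-164)**2 + 36839 = 26896 + 36839 = 63735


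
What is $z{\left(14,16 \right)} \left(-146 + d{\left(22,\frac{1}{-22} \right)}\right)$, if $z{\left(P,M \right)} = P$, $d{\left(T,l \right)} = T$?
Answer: $-1736$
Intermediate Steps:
$z{\left(14,16 \right)} \left(-146 + d{\left(22,\frac{1}{-22} \right)}\right) = 14 \left(-146 + 22\right) = 14 \left(-124\right) = -1736$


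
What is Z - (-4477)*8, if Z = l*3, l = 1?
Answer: 35819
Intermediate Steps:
Z = 3 (Z = 1*3 = 3)
Z - (-4477)*8 = 3 - (-4477)*8 = 3 - 407*(-88) = 3 + 35816 = 35819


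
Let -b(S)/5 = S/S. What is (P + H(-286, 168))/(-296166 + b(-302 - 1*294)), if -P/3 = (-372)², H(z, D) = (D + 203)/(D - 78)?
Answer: 37363309/26655390 ≈ 1.4017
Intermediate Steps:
H(z, D) = (203 + D)/(-78 + D)
b(S) = -5 (b(S) = -5*S/S = -5*1 = -5)
P = -415152 (P = -3*(-372)² = -3*138384 = -415152)
(P + H(-286, 168))/(-296166 + b(-302 - 1*294)) = (-415152 + (203 + 168)/(-78 + 168))/(-296166 - 5) = (-415152 + 371/90)/(-296171) = (-415152 + (1/90)*371)*(-1/296171) = (-415152 + 371/90)*(-1/296171) = -37363309/90*(-1/296171) = 37363309/26655390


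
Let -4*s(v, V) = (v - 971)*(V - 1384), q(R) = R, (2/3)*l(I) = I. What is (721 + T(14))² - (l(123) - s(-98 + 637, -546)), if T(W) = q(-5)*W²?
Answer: -283087/2 ≈ -1.4154e+5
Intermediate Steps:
l(I) = 3*I/2
s(v, V) = -(-1384 + V)*(-971 + v)/4 (s(v, V) = -(v - 971)*(V - 1384)/4 = -(-971 + v)*(-1384 + V)/4 = -(-1384 + V)*(-971 + v)/4)
T(W) = -5*W²
(721 + T(14))² - (l(123) - s(-98 + 637, -546)) = (721 - 5*14²)² - ((3/2)*123 - (-335966 + 346*(-98 + 637) + (971/4)*(-546) - ¼*(-546)*(-98 + 637))) = (721 - 5*196)² - (369/2 - (-335966 + 346*539 - 265083/2 - ¼*(-546)*539)) = (721 - 980)² - (369/2 - (-335966 + 186494 - 265083/2 + 147147/2)) = (-259)² - (369/2 - 1*(-208440)) = 67081 - (369/2 + 208440) = 67081 - 1*417249/2 = 67081 - 417249/2 = -283087/2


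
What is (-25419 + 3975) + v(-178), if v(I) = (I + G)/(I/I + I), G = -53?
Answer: -1265119/59 ≈ -21443.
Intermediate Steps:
v(I) = (-53 + I)/(1 + I) (v(I) = (I - 53)/(I/I + I) = (-53 + I)/(1 + I))
(-25419 + 3975) + v(-178) = (-25419 + 3975) + (-53 - 178)/(1 - 178) = -21444 - 231/(-177) = -21444 - 1/177*(-231) = -21444 + 77/59 = -1265119/59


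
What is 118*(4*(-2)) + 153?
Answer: -791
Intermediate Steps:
118*(4*(-2)) + 153 = 118*(-8) + 153 = -944 + 153 = -791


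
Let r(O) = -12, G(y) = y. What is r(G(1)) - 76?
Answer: -88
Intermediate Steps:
r(G(1)) - 76 = -12 - 76 = -88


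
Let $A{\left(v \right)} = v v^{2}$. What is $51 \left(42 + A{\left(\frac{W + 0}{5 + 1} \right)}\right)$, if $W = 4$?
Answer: $\frac{19414}{9} \approx 2157.1$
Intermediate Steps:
$A{\left(v \right)} = v^{3}$
$51 \left(42 + A{\left(\frac{W + 0}{5 + 1} \right)}\right) = 51 \left(42 + \left(\frac{4 + 0}{5 + 1}\right)^{3}\right) = 51 \left(42 + \left(\frac{4}{6}\right)^{3}\right) = 51 \left(42 + \left(4 \cdot \frac{1}{6}\right)^{3}\right) = 51 \left(42 + \left(\frac{2}{3}\right)^{3}\right) = 51 \left(42 + \frac{8}{27}\right) = 51 \cdot \frac{1142}{27} = \frac{19414}{9}$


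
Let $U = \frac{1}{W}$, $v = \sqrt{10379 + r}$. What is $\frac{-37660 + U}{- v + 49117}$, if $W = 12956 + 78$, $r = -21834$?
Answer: $- \frac{24109592182363}{31444409570896} - \frac{490860439 i \sqrt{11455}}{31444409570896} \approx -0.76674 - 0.0016708 i$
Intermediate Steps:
$W = 13034$
$v = i \sqrt{11455}$ ($v = \sqrt{10379 - 21834} = \sqrt{-11455} = i \sqrt{11455} \approx 107.03 i$)
$U = \frac{1}{13034} \approx 7.6722 \cdot 10^{-5}$
$\frac{-37660 + U}{- v + 49117} = \frac{-37660 + \frac{1}{13034}}{- i \sqrt{11455} + 49117} = - \frac{490860439}{13034 \left(- i \sqrt{11455} + 49117\right)} = - \frac{490860439}{13034 \left(49117 - i \sqrt{11455}\right)}$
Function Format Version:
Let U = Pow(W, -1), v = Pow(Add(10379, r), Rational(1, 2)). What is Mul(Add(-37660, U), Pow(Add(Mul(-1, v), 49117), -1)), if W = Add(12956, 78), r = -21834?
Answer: Add(Rational(-24109592182363, 31444409570896), Mul(Rational(-490860439, 31444409570896), I, Pow(11455, Rational(1, 2)))) ≈ Add(-0.76674, Mul(-0.0016708, I))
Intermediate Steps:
W = 13034
v = Mul(I, Pow(11455, Rational(1, 2))) (v = Pow(Add(10379, -21834), Rational(1, 2)) = Pow(-11455, Rational(1, 2)) = Mul(I, Pow(11455, Rational(1, 2))) ≈ Mul(107.03, I))
U = Rational(1, 13034) (U = Pow(13034, -1) = Rational(1, 13034) ≈ 7.6722e-5)
Mul(Add(-37660, U), Pow(Add(Mul(-1, v), 49117), -1)) = Mul(Add(-37660, Rational(1, 13034)), Pow(Add(Mul(-1, Mul(I, Pow(11455, Rational(1, 2)))), 49117), -1)) = Mul(Rational(-490860439, 13034), Pow(Add(Mul(-1, I, Pow(11455, Rational(1, 2))), 49117), -1)) = Mul(Rational(-490860439, 13034), Pow(Add(49117, Mul(-1, I, Pow(11455, Rational(1, 2)))), -1))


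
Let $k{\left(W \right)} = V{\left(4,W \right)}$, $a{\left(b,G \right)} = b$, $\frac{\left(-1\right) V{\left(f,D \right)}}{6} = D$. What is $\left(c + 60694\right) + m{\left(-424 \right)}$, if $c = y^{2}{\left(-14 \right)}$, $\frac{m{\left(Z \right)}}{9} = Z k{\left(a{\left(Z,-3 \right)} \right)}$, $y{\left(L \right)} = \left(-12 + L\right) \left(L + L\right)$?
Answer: $-9117226$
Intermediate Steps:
$V{\left(f,D \right)} = - 6 D$
$y{\left(L \right)} = 2 L \left(-12 + L\right)$ ($y{\left(L \right)} = \left(-12 + L\right) 2 L = 2 L \left(-12 + L\right)$)
$k{\left(W \right)} = - 6 W$
$m{\left(Z \right)} = - 54 Z^{2}$ ($m{\left(Z \right)} = 9 Z \left(- 6 Z\right) = 9 \left(- 6 Z^{2}\right) = - 54 Z^{2}$)
$c = 529984$ ($c = \left(2 \left(-14\right) \left(-12 - 14\right)\right)^{2} = \left(2 \left(-14\right) \left(-26\right)\right)^{2} = 728^{2} = 529984$)
$\left(c + 60694\right) + m{\left(-424 \right)} = \left(529984 + 60694\right) - 54 \left(-424\right)^{2} = 590678 - 9707904 = -9117226$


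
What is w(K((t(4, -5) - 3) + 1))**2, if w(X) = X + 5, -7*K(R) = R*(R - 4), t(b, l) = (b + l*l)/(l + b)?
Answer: 22500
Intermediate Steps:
t(b, l) = (b + l**2)/(b + l)
K(R) = -R*(-4 + R)/7 (K(R) = -R*(R - 4)/7 = -R*(-4 + R)/7)
w(X) = 5 + X
w(K((t(4, -5) - 3) + 1))**2 = (5 + (((4 + (-5)**2)/(4 - 5) - 3) + 1)*(4 - (((4 + (-5)**2)/(4 - 5) - 3) + 1))/7)**2 = (5 + (((4 + 25)/(-1) - 3) + 1)*(4 - (((4 + 25)/(-1) - 3) + 1))/7)**2 = (5 + ((-1*29 - 3) + 1)*(4 - ((-1*29 - 3) + 1))/7)**2 = (5 + ((-29 - 3) + 1)*(4 - ((-29 - 3) + 1))/7)**2 = (5 + (-32 + 1)*(4 - (-32 + 1))/7)**2 = (5 + (1/7)*(-31)*(4 - 1*(-31)))**2 = (5 + (1/7)*(-31)*(4 + 31))**2 = (5 + (1/7)*(-31)*35)**2 = (5 - 155)**2 = (-150)**2 = 22500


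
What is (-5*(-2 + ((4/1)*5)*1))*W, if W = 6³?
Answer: -19440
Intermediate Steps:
W = 216
(-5*(-2 + ((4/1)*5)*1))*W = -5*(-2 + ((4/1)*5)*1)*216 = -5*(-2 + ((4*1)*5)*1)*216 = -5*(-2 + (4*5)*1)*216 = -5*(-2 + 20*1)*216 = -5*(-2 + 20)*216 = -5*18*216 = -90*216 = -19440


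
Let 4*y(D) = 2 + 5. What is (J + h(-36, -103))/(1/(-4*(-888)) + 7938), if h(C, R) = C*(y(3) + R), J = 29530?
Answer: 117837600/28195777 ≈ 4.1793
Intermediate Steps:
y(D) = 7/4 (y(D) = (2 + 5)/4 = (¼)*7 = 7/4)
h(C, R) = C*(7/4 + R)
(J + h(-36, -103))/(1/(-4*(-888)) + 7938) = (29530 + (¼)*(-36)*(7 + 4*(-103)))/(1/(-4*(-888)) + 7938) = (29530 + (¼)*(-36)*(7 - 412))/(1/3552 + 7938) = (29530 + (¼)*(-36)*(-405))/(1/3552 + 7938) = (29530 + 3645)/(28195777/3552) = 33175*(3552/28195777) = 117837600/28195777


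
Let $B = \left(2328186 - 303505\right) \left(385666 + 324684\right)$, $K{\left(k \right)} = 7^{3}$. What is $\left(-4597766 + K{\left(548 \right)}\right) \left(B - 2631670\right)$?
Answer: $-6612149459263515640$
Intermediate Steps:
$K{\left(k \right)} = 343$
$B = 1438232148350$ ($B = 2024681 \cdot 710350 = 1438232148350$)
$\left(-4597766 + K{\left(548 \right)}\right) \left(B - 2631670\right) = \left(-4597766 + 343\right) \left(1438232148350 - 2631670\right) = \left(-4597423\right) 1438229516680 = -6612149459263515640$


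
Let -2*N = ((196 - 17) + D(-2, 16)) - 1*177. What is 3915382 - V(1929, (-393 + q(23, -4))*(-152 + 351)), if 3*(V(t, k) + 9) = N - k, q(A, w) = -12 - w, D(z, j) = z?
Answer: 11666374/3 ≈ 3.8888e+6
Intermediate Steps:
N = 0 (N = -(((196 - 17) - 2) - 1*177)/2 = -((179 - 2) - 177)/2 = -(177 - 177)/2 = -½*0 = 0)
V(t, k) = -9 - k/3 (V(t, k) = -9 + (0 - k)/3 = -9 + (-k)/3 = -9 - k/3)
3915382 - V(1929, (-393 + q(23, -4))*(-152 + 351)) = 3915382 - (-9 - (-393 + (-12 - 1*(-4)))*(-152 + 351)/3) = 3915382 - (-9 - (-393 + (-12 + 4))*199/3) = 3915382 - (-9 - (-393 - 8)*199/3) = 3915382 - (-9 - (-401)*199/3) = 3915382 - (-9 - ⅓*(-79799)) = 3915382 - (-9 + 79799/3) = 3915382 - 1*79772/3 = 3915382 - 79772/3 = 11666374/3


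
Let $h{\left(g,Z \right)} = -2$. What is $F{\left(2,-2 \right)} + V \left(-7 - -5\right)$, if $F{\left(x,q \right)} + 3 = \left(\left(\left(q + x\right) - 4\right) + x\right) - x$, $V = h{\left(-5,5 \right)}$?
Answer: $-3$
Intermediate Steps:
$V = -2$
$F{\left(x,q \right)} = -7 + q + x$ ($F{\left(x,q \right)} = -3 - \left(4 - q - x\right) = -3 + \left(-4 + q + x\right) = -7 + q + x$)
$F{\left(2,-2 \right)} + V \left(-7 - -5\right) = \left(-7 - 2 + 2\right) - 2 \left(-7 - -5\right) = -7 - 2 \left(-7 + 5\right) = -7 - -4 = -7 + 4 = -3$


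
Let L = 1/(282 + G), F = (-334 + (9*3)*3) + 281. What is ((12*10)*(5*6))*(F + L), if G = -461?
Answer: 18039600/179 ≈ 1.0078e+5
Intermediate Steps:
F = 28 (F = (-334 + 27*3) + 281 = (-334 + 81) + 281 = -253 + 281 = 28)
L = -1/179 (L = 1/(282 - 461) = 1/(-179) = -1/179 ≈ -0.0055866)
((12*10)*(5*6))*(F + L) = ((12*10)*(5*6))*(28 - 1/179) = (120*30)*(5011/179) = 3600*(5011/179) = 18039600/179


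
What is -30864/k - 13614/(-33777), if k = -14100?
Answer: 34290298/13229325 ≈ 2.5920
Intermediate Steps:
-30864/k - 13614/(-33777) = -30864/(-14100) - 13614/(-33777) = -30864*(-1/14100) - 13614*(-1/33777) = 2572/1175 + 4538/11259 = 34290298/13229325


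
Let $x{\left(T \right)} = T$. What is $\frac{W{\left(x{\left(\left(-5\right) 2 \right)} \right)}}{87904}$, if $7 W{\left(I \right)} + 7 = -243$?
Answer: $- \frac{125}{307664} \approx -0.00040629$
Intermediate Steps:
$W{\left(I \right)} = - \frac{250}{7}$ ($W{\left(I \right)} = -1 + \frac{1}{7} \left(-243\right) = -1 - \frac{243}{7} = - \frac{250}{7}$)
$\frac{W{\left(x{\left(\left(-5\right) 2 \right)} \right)}}{87904} = - \frac{250}{7 \cdot 87904} = \left(- \frac{250}{7}\right) \frac{1}{87904} = - \frac{125}{307664}$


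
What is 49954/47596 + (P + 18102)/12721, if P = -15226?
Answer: 386175465/302734358 ≈ 1.2756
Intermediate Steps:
49954/47596 + (P + 18102)/12721 = 49954/47596 + (-15226 + 18102)/12721 = 49954*(1/47596) + 2876*(1/12721) = 24977/23798 + 2876/12721 = 386175465/302734358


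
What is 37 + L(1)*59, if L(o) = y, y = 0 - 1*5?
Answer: -258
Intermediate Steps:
y = -5 (y = 0 - 5 = -5)
L(o) = -5
37 + L(1)*59 = 37 - 5*59 = 37 - 295 = -258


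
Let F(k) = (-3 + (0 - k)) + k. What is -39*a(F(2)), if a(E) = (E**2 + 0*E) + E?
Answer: -234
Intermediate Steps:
F(k) = -3 (F(k) = (-3 - k) + k = -3)
a(E) = E + E**2 (a(E) = (E**2 + 0) + E = E**2 + E = E + E**2)
-39*a(F(2)) = -(-117)*(1 - 3) = -(-117)*(-2) = -39*6 = -234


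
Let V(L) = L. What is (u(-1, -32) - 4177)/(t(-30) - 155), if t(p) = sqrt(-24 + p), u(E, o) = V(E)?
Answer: 647590/24079 + 12534*I*sqrt(6)/24079 ≈ 26.894 + 1.275*I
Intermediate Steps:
u(E, o) = E
(u(-1, -32) - 4177)/(t(-30) - 155) = (-1 - 4177)/(sqrt(-24 - 30) - 155) = -4178/(sqrt(-54) - 155) = -4178/(3*I*sqrt(6) - 155) = -4178/(-155 + 3*I*sqrt(6))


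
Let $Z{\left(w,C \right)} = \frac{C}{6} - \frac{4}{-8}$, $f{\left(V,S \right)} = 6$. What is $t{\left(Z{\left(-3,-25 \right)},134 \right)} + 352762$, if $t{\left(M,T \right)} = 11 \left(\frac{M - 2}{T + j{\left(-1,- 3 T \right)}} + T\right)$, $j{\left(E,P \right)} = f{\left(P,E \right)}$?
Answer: $\frac{148778933}{420} \approx 3.5424 \cdot 10^{5}$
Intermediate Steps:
$j{\left(E,P \right)} = 6$
$Z{\left(w,C \right)} = \frac{1}{2} + \frac{C}{6}$ ($Z{\left(w,C \right)} = C \frac{1}{6} - - \frac{1}{2} = \frac{C}{6} + \frac{1}{2} = \frac{1}{2} + \frac{C}{6}$)
$t{\left(M,T \right)} = 11 T + \frac{11 \left(-2 + M\right)}{6 + T}$ ($t{\left(M,T \right)} = 11 \left(\frac{M - 2}{T + 6} + T\right) = 11 \left(\frac{-2 + M}{6 + T} + T\right) = 11 \left(T + \frac{-2 + M}{6 + T}\right) = 11 T + \frac{11 \left(-2 + M\right)}{6 + T}$)
$t{\left(Z{\left(-3,-25 \right)},134 \right)} + 352762 = \frac{11 \left(-2 + \left(\frac{1}{2} + \frac{1}{6} \left(-25\right)\right) + 134^{2} + 6 \cdot 134\right)}{6 + 134} + 352762 = \frac{11 \left(-2 + \left(\frac{1}{2} - \frac{25}{6}\right) + 17956 + 804\right)}{140} + 352762 = 11 \cdot \frac{1}{140} \left(-2 - \frac{11}{3} + 17956 + 804\right) + 352762 = 11 \cdot \frac{1}{140} \cdot \frac{56263}{3} + 352762 = \frac{618893}{420} + 352762 = \frac{148778933}{420}$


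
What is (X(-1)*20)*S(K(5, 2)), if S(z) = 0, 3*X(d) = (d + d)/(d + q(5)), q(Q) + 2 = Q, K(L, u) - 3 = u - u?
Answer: 0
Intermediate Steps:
K(L, u) = 3 (K(L, u) = 3 + (u - u) = 3 + 0 = 3)
q(Q) = -2 + Q
X(d) = 2*d/(3*(3 + d)) (X(d) = ((d + d)/(d + (-2 + 5)))/3 = ((2*d)/(d + 3))/3 = ((2*d)/(3 + d))/3 = (2*d/(3 + d))/3 = 2*d/(3*(3 + d)))
(X(-1)*20)*S(K(5, 2)) = (((⅔)*(-1)/(3 - 1))*20)*0 = (((⅔)*(-1)/2)*20)*0 = (((⅔)*(-1)*(½))*20)*0 = -⅓*20*0 = -20/3*0 = 0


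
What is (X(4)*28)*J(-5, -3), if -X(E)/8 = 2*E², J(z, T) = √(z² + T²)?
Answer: -7168*√34 ≈ -41796.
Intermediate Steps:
J(z, T) = √(T² + z²)
X(E) = -16*E²
(X(4)*28)*J(-5, -3) = (-16*4²*28)*√((-3)² + (-5)²) = (-16*16*28)*√(9 + 25) = (-256*28)*√34 = -7168*√34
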